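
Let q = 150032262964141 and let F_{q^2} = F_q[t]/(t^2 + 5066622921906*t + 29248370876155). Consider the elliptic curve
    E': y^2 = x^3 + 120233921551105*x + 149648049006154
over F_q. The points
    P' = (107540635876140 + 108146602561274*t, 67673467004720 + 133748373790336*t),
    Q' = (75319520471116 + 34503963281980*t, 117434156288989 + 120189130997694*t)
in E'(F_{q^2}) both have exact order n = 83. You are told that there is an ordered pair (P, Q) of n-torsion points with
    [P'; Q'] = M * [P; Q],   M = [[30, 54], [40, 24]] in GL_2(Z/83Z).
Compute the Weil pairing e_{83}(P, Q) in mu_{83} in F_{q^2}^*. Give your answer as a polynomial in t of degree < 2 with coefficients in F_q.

121691413897715 + 94707606591801*t

Since e_{83}(P,P)=e_{83}(Q,Q)=1 and e_{83}(Q,P)=e_{83}(P,Q)^{-1}, expanding e_{83}(30*P + 54*Q,40*P + 24*Q) leaves e(P,Q)^det(M).
30*24 - 54*40 = -1440; reduced mod 83: det = 54, inverse 20.
Double-and-add over 1010011: 7-1 doublings, 4-1 additions; each step l_{T,T}/v_{2T} or l_{T,P'}/v at Q'+S for random S.
f_P(D_Q)/f_Q(D_P) = 116876835393766 + 67706709368362*t.
Thus e_{83}(P,Q) = 121691413897715 + 94707606591801*t.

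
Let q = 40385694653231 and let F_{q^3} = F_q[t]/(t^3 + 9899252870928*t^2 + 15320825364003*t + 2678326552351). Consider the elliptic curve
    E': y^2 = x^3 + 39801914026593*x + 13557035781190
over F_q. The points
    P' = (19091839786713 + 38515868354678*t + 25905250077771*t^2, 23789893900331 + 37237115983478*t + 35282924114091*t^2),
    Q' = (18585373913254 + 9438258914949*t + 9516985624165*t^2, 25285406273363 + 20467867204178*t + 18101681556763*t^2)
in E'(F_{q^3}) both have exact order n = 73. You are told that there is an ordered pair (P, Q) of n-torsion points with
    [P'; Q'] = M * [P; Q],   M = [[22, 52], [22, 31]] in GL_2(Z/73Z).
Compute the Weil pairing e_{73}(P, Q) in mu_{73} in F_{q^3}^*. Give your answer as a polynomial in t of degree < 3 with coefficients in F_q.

e_{73}(aP+bQ,cP+dQ) = e_{73}(P,Q)^(ad-bc); with (a,b,c,d)=(22,52,22,31) this gives the det-73 law.
So e_{73}(P,Q) = e_{73}(P',Q')^{3}, since 49*3 = 1 mod 73.
7-bit Miller (1001001) on E'/F_{40385694653231} with a'=39801914026593, b'=13557035781190: accumulate tangent/chord ratios at Q'+S and P'+S'.
f_P(D_Q)/f_Q(D_P) = 22014840698704 + 19745837483369*t + 15568852073993*t^2.
Hence e(P,Q) = 21316881972829 + 35498040125776*t + 23086001890263*t^2 in F_{40385694653231^3}^*.

21316881972829 + 35498040125776*t + 23086001890263*t^2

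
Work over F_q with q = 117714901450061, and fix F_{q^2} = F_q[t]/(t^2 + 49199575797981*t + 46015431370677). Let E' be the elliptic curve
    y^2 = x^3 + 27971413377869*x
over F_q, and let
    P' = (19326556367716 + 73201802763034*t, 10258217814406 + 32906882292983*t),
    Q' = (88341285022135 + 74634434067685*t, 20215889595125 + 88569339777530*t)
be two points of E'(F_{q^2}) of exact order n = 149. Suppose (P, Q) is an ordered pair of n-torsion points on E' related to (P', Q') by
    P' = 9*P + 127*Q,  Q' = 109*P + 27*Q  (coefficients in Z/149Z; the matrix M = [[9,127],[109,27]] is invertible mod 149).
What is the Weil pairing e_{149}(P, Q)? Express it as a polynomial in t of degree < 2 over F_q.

55844274277743 + 25099031940372*t

e_{149}(aP+bQ,cP+dQ) = e_{149}(P,Q)^(ad-bc); with (a,b,c,d)=(9,127,109,27) this gives the det-149 law.
det(M) mod 149 = 108; its inverse in (Z/149)^* is 109 (check: 108*109 mod 149 = 1).
Run Miller on y^2=x^3+27971413377869*x over F_{117714901450061}: ladder 10010101 (8 bits); e = f_P(D_Q)/f_Q(D_P).
Result: e(P',Q') = 37350547890502 + 111286867245128*t.
Finally e_{149}(P,Q) = 55844274277743 + 25099031940372*t.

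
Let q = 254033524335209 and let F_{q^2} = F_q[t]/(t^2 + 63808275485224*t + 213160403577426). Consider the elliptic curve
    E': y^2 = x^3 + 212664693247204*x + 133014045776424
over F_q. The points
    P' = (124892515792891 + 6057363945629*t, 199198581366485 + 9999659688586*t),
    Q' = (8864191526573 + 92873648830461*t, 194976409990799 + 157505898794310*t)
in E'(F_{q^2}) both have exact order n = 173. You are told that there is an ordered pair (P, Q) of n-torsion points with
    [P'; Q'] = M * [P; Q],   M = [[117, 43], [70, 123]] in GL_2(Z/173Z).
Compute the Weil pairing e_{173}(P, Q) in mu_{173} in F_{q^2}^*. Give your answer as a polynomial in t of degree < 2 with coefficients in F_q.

e_{173} is bilinear + alternating on E[173], so e_{173}(117*P + 43*Q, 70*P + 123*Q) = e_{173}(P,Q)^(117*123-43*70).
det M = 117*123 - 43*70 = 11381 = 136 (mod 173); 136^{-1} = 14 (mod 173).
n = 173 = (10101101)_2 (8 bits, wt 5); accumulate f_{173,P'}(Q'+S)/f_{173,P'}(S) along the 7-step ladder.
f_P(D_Q)/f_Q(D_P) = 16297785819734 + 168015979667425*t.
(16297785819734 + 168015979667425*t)^{14} mod (254033524335209,f) = 59204574245530 + 42010092381676*t.

59204574245530 + 42010092381676*t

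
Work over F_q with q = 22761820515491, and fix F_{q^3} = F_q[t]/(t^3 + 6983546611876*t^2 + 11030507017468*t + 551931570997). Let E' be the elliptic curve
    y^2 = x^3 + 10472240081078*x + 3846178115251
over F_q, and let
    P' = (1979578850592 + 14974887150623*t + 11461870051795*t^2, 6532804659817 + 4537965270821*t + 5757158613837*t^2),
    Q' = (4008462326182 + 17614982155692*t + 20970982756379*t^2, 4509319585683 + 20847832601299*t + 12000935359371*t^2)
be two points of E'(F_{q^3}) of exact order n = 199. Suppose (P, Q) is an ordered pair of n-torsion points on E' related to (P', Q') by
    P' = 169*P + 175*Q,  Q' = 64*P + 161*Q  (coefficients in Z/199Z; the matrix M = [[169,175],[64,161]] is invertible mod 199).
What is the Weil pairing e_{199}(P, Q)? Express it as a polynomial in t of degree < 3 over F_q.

Under M = [[169,175],[64,161]] in GL_2(Z/199), e_{199}(P',Q') = e_{199}(P,Q)^(169*161-175*64 mod 199).
det M = 169*161 - 175*64 = 16009 = 89 (mod 199); 89^{-1} = 161 (mod 199).
Double-and-add over 11000111: 8-1 doublings, 5-1 additions; each step l_{T,T}/v_{2T} or l_{T,P'}/v at Q'+S for random S.
e_{199}(P',Q') = 15751396818145 + 9361707652471*t + 158393708693*t^2.
e_{199}(P,Q) = (15751396818145 + 9361707652471*t + 158393708693*t^2)^{161} = 2257828599166 + 15374745038189*t + 4703417495992*t^2.

2257828599166 + 15374745038189*t + 4703417495992*t^2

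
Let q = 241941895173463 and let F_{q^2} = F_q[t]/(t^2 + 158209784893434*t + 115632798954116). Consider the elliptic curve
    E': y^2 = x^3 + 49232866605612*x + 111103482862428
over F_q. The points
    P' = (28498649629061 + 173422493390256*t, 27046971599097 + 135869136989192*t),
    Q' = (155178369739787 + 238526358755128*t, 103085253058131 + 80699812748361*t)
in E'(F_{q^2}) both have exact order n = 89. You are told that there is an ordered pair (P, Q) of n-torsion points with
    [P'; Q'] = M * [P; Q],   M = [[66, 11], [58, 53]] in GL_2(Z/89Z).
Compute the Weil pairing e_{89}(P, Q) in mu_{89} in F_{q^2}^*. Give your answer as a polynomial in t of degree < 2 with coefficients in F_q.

103283468882974 + 18426425571188*t

Under M = [[66,11],[58,53]] in GL_2(Z/89), e_{89}(P',Q') = e_{89}(P,Q)^(66*53-11*58 mod 89).
So e_{89}(P,Q) = e_{89}(P',Q')^{52}, since 12*52 = 1 mod 89.
7-bit Miller (1011001) on E'/F_{241941895173463} with a'=49232866605612, b'=111103482862428: accumulate tangent/chord ratios at Q'+S and P'+S'.
The quotient is 45301191465580 + 149358055667860*t.
(45301191465580 + 149358055667860*t)^{52} mod (241941895173463,f) = 103283468882974 + 18426425571188*t.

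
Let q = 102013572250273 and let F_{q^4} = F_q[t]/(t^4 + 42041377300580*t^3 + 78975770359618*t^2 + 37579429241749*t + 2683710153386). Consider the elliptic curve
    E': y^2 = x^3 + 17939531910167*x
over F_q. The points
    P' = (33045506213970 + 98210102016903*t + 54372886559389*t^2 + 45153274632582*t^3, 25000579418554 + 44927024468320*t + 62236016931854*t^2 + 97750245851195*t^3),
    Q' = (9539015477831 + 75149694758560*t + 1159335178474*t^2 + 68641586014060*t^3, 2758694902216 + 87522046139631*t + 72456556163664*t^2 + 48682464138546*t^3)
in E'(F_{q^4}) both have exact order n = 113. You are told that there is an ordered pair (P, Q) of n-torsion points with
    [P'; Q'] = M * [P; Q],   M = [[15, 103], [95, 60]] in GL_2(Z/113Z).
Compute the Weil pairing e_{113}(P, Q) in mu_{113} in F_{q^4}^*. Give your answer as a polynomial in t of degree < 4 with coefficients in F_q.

Alternating bilinearity on E[113] (values in mu_{113} in F_{102013572250273^4}) gives e(P',Q') = e(P,Q)^det(M).
So e_{113}(P,Q) = e_{113}(P',Q')^{35}, since 42*35 = 1 mod 113.
Run Miller on y^2=x^3+17939531910167*x over F_{102013572250273}: ladder 1110001 (7 bits); e = f_P(D_Q)/f_Q(D_P).
f_P(D_Q)/f_Q(D_P) = 6824696533226 + 80203596089365*t + 22340872312307*t^2 + 90742768251337*t^3.
Hence e(P,Q) = 19214346343431 + 38491353471619*t + 81595039435211*t^2 + 65995943028667*t^3 in F_{102013572250273^4}^*.

19214346343431 + 38491353471619*t + 81595039435211*t^2 + 65995943028667*t^3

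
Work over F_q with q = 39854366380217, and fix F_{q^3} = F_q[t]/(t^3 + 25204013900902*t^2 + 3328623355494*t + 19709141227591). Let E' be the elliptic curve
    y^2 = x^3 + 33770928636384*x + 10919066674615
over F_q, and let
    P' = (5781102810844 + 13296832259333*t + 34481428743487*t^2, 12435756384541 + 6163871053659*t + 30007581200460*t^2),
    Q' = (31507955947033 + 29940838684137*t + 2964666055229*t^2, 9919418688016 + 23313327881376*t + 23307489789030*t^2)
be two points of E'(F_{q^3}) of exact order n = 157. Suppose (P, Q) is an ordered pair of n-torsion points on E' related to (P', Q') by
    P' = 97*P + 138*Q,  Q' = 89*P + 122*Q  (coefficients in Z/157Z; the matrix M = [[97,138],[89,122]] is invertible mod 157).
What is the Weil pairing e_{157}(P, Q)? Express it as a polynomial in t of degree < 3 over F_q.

Under M = [[97,138],[89,122]] in GL_2(Z/157), e_{157}(P',Q') = e_{157}(P,Q)^(97*122-138*89 mod 157).
Hence e(P,Q) = e(P',Q')^{41} where 41 = 23^{-1} mod 157.
Miller loop for e_{157} over F_{39854366380217^3}: bits of 157 = 10011101; 7 double steps + 4 add steps, l/v at each.
The quotient is 13159280017233 + 31681288182868*t + 28962381671296*t^2.
Raise to 41: e(P,Q) = 5716947214455 + 16237438236864*t + 6558752233878*t^2 in mu_{157}.

5716947214455 + 16237438236864*t + 6558752233878*t^2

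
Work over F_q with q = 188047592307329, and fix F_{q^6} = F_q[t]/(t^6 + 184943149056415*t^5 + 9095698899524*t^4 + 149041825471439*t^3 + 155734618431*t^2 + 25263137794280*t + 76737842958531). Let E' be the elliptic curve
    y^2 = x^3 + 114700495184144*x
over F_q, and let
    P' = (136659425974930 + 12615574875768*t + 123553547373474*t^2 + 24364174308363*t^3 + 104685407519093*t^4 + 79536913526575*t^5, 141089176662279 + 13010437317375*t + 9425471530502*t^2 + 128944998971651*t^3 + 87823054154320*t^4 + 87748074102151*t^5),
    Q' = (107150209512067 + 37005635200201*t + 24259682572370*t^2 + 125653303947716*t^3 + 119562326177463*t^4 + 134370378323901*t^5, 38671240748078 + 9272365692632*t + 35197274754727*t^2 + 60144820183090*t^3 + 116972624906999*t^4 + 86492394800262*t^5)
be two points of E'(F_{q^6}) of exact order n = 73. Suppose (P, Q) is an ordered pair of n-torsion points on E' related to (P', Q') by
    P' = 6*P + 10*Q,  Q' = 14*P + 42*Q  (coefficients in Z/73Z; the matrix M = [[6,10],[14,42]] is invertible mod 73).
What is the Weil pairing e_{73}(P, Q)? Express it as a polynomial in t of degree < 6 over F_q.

177365034788015 + 23636366793002*t + 23987357997552*t^2 + 90033943924366*t^3 + 44082588210306*t^4 + 78690068287180*t^5

e_{73}(aP+bQ,cP+dQ) = e_{73}(P,Q)^(ad-bc); with (a,b,c,d)=(6,10,14,42) this gives the det-73 law.
So e_{73}(P,Q) = e_{73}(P',Q')^{15}, since 39*15 = 1 mod 73.
Build f_{73,P'} and f_{73,Q'} via the 7-bit ladder of 73=1001001_2; evaluate at shifted divisors; quotient in F_{188047592307329^6}.
f_P(D_Q)/f_Q(D_P) = 22198889073735 + 53396615568918*t + 145769632884575*t^2 + 148437636362730*t^3 + 4003468402206*t^4 + 31772034289170*t^5.
Raise to 15: e(P,Q) = 177365034788015 + 23636366793002*t + 23987357997552*t^2 + 90033943924366*t^3 + 44082588210306*t^4 + 78690068287180*t^5 in mu_{73}.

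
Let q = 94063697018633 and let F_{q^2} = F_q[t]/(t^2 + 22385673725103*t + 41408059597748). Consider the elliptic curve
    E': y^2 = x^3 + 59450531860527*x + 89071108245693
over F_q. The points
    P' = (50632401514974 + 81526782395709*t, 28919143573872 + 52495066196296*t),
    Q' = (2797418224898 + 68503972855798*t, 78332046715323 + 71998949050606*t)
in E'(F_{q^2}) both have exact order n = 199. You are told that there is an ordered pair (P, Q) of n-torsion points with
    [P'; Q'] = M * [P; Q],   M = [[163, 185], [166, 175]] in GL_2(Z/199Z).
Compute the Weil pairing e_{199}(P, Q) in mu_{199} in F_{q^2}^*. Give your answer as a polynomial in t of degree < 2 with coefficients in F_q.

Under M = [[163,185],[166,175]] in GL_2(Z/199), e_{199}(P',Q') = e_{199}(P,Q)^(163*175-185*166 mod 199).
Inverting 4 mod 199: 50. Thus e_{199}(P,Q) = e(P',Q')^{50}.
Run Miller on y^2=x^3+59450531860527*x+89071108245693 over F_{94063697018633}: ladder 11000111 (8 bits); e = f_P(D_Q)/f_Q(D_P).
So e_{199}(P',Q') = 83955459745569 + 39944137303066*t.
Raise to 50: e(P,Q) = 92821386628850 + 9801791955035*t in mu_{199}.

92821386628850 + 9801791955035*t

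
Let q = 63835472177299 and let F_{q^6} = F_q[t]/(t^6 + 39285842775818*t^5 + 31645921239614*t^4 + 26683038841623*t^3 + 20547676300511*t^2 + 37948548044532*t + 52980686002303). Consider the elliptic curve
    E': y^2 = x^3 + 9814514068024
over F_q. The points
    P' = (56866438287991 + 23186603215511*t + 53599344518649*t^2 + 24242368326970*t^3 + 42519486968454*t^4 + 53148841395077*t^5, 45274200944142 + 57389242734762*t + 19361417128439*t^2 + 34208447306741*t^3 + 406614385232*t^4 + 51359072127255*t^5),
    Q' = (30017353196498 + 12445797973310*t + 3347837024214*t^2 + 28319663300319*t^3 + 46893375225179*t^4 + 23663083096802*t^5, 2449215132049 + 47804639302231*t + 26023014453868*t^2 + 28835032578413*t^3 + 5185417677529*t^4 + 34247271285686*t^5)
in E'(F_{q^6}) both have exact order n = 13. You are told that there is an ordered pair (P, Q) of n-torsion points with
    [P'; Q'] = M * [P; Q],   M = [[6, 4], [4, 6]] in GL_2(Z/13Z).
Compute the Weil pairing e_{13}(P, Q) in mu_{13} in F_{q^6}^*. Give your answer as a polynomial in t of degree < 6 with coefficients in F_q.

416087907364 + 57498779807797*t + 6110982507996*t^2 + 39001838007483*t^3 + 28998366456360*t^4 + 309394056461*t^5

Alternating bilinearity on E[13] (values in mu_{13} in F_{63835472177299^6}) gives e(P',Q') = e(P,Q)^det(M).
6*6 - 4*4 = 20; reduced mod 13: det = 7, inverse 2.
4-bit Miller (1101) on E'/F_{63835472177299} with a'=0, b'=9814514068024: accumulate tangent/chord ratios at Q'+S and P'+S'.
The quotient is 47489469783923 + 10271230490451*t + 28288366975853*t^2 + 53559948321758*t^3 + 55973555012950*t^4 + 48435883516835*t^5.
Thus e_{13}(P,Q) = 416087907364 + 57498779807797*t + 6110982507996*t^2 + 39001838007483*t^3 + 28998366456360*t^4 + 309394056461*t^5.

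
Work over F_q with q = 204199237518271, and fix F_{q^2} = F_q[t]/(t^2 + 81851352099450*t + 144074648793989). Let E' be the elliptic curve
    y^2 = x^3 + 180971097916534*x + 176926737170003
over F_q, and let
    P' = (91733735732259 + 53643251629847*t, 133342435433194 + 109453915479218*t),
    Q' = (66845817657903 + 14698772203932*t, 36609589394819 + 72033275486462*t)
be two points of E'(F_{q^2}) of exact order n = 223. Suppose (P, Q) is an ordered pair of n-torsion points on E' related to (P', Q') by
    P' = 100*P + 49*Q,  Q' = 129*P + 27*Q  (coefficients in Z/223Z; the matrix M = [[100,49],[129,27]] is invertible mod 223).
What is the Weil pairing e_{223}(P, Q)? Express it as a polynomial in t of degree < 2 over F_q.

100430487984935 + 107059872772795*t

Since e_{223}(P,P)=e_{223}(Q,Q)=1 and e_{223}(Q,P)=e_{223}(P,Q)^{-1}, expanding e_{223}(100*P + 49*Q,129*P + 27*Q) leaves e(P,Q)^det(M).
det(M) mod 223 = 170; its inverse in (Z/223)^* is 122 (check: 170*122 mod 223 = 1).
Miller loop for e_{223} over F_{204199237518271^2}: bits of 223 = 11011111; 7 double steps + 6 add steps, l/v at each.
Miller gives e_{223}(P',Q') = 193112013608604 + 195632404197057*t in F_{204199237518271^2}.
e_{223}(P,Q) = (193112013608604 + 195632404197057*t)^{122} = 100430487984935 + 107059872772795*t.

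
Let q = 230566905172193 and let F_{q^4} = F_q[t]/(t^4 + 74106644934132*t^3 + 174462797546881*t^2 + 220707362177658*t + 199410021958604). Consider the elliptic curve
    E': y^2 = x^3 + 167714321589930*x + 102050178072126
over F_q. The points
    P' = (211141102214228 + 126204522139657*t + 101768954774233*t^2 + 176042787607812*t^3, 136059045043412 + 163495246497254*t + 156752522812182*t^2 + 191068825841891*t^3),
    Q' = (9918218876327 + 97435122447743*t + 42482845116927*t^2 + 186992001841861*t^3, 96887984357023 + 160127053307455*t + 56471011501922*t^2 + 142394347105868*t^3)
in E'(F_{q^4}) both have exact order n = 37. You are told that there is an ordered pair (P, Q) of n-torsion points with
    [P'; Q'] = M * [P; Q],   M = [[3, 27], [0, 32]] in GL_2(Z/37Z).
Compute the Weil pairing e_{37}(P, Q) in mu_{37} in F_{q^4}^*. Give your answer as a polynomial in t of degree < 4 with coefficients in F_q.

90037964849577 + 164027522141027*t + 221392184439372*t^2 + 81885724750545*t^3

e_{37} is bilinear + alternating on E[37], so e_{37}(3*P + 27*Q, 32*Q) = e_{37}(P,Q)^(3*32-27*0).
3*32 - 27*0 = 96; reduced mod 37: det = 22, inverse 32.
6-bit Miller (100101) on E'/F_{230566905172193} with a'=167714321589930, b'=102050178072126: accumulate tangent/chord ratios at Q'+S and P'+S'.
So e_{37}(P',Q') = 85158928622288 + 101358595574357*t + 115971529695858*t^2 + 68264179830045*t^3.
e_{37}(P,Q) = (85158928622288 + 101358595574357*t + 115971529695858*t^2 + 68264179830045*t^3)^{32} = 90037964849577 + 164027522141027*t + 221392184439372*t^2 + 81885724750545*t^3.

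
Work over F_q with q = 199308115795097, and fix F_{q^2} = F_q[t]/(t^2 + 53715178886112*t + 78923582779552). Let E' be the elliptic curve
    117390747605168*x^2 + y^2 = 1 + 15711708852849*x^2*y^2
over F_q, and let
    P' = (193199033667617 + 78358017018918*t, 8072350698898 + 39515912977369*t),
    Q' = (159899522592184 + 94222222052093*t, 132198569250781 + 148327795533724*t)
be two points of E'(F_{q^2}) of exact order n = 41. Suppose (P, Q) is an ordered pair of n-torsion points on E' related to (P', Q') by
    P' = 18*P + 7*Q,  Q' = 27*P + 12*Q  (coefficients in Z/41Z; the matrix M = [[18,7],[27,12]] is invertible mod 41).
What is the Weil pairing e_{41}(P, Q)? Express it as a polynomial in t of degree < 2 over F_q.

e_{41} is bilinear + alternating on E[41], so e_{41}(18*P + 7*Q, 27*P + 12*Q) = e_{41}(P,Q)^(18*12-7*27).
18*12 - 7*27 = 27; reduced mod 41: det = 27, inverse 38.
Edwards a_E,d_E -> Montgomery A=32418110769134,B=99467511238469 -> Weierstrass 128237991611339,0 via alpha=188273839238917,beta=75246788636854.
n = 41 = (101001)_2 (6 bits, wt 3); accumulate f_{41,P'}(Q'+S)/f_{41,P'}(S) along the 5-step ladder.
The quotient is 97533213332872 + 141657817444513*t.
Thus e_{41}(P,Q) = 155800329629567 + 131231622237527*t.

155800329629567 + 131231622237527*t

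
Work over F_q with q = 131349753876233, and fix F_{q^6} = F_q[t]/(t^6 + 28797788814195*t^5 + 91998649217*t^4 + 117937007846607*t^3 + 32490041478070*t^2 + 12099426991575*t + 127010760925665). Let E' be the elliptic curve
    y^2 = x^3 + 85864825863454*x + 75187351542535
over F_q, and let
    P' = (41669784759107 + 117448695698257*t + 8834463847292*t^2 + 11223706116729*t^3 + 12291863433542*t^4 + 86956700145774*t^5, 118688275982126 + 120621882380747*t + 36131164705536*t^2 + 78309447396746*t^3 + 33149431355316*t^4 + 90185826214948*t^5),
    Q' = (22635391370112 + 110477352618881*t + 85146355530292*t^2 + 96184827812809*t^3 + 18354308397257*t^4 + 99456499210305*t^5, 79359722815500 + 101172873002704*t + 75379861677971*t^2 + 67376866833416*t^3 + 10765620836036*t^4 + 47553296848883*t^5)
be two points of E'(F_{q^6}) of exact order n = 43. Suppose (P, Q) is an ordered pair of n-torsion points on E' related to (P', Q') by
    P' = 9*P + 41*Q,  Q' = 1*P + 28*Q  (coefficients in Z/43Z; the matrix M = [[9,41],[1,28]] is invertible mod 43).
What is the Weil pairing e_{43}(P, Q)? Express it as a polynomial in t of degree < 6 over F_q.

44568283207246 + 96573408960474*t + 81364454686536*t^2 + 69861304537623*t^3 + 129453848552866*t^4 + 30658397411500*t^5

Under M = [[9,41],[1,28]] in GL_2(Z/43), e_{43}(P',Q') = e_{43}(P,Q)^(9*28-41*1 mod 43).
9*28 - 41*1 = 211; reduced mod 43: det = 39, inverse 32.
Build f_{43,P'} and f_{43,Q'} via the 6-bit ladder of 43=101011_2; evaluate at shifted divisors; quotient in F_{131349753876233^6}.
The quotient is 20803443776034 + 94348294786999*t + 35291379498698*t^2 + 2057673967974*t^3 + 78256200989615*t^4 + 105126410136447*t^5.
Hence e(P,Q) = 44568283207246 + 96573408960474*t + 81364454686536*t^2 + 69861304537623*t^3 + 129453848552866*t^4 + 30658397411500*t^5 in F_{131349753876233^6}^*.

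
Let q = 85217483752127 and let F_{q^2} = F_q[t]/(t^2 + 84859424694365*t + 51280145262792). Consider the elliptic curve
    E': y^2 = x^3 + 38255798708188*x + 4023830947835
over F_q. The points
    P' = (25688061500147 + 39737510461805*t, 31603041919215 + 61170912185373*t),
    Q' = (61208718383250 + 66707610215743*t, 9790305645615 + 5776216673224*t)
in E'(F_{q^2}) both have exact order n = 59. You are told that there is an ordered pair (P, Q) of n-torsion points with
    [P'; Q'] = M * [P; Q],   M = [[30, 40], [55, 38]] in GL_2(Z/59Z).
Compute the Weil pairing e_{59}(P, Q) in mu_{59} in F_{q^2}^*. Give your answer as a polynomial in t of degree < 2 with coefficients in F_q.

Under M = [[30,40],[55,38]] in GL_2(Z/59), e_{59}(P',Q') = e_{59}(P,Q)^(30*38-40*55 mod 59).
Inverting 2 mod 59: 30. Thus e_{59}(P,Q) = e(P',Q')^{30}.
Miller loop for e_{59} over F_{85217483752127^2}: bits of 59 = 111011; 5 double steps + 4 add steps, l/v at each.
f_P(D_Q)/f_Q(D_P) = 82024415020815 + 49944692520819*t.
e_{59}(P,Q) = (82024415020815 + 49944692520819*t)^{30} = 80082663635220 + 24729065496794*t.

80082663635220 + 24729065496794*t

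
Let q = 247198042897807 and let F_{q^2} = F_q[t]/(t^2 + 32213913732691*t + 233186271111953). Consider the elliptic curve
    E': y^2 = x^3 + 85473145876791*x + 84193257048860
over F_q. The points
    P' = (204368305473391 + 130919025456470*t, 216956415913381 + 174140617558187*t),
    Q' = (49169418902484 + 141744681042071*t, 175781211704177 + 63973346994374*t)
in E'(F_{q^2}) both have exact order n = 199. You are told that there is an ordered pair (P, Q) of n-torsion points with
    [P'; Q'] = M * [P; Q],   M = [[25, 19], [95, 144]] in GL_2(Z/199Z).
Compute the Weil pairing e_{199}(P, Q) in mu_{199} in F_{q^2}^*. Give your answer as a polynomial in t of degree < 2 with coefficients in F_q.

e_{199} is bilinear + alternating on E[199], so e_{199}(25*P + 19*Q, 95*P + 144*Q) = e_{199}(P,Q)^(25*144-19*95).
So e_{199}(P,Q) = e_{199}(P',Q')^{50}, since 4*50 = 1 mod 199.
n = 199 = (11000111)_2 (8 bits, wt 5); accumulate f_{199,P'}(Q'+S)/f_{199,P'}(S) along the 7-step ladder.
f_P(D_Q)/f_Q(D_P) = 181624744115781 + 41372153212391*t.
(181624744115781 + 41372153212391*t)^{50} mod (247198042897807,f) = 7082648949314 + 106090010926862*t.

7082648949314 + 106090010926862*t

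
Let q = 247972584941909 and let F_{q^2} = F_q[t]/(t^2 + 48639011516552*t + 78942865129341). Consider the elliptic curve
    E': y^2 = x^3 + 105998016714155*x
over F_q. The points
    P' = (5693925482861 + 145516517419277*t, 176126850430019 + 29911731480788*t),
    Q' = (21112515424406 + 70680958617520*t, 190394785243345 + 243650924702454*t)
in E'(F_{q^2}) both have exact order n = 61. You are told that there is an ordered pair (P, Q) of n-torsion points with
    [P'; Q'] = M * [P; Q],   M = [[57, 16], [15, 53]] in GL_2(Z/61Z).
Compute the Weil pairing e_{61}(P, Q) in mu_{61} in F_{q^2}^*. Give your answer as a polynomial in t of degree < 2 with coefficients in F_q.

e_{61} is bilinear + alternating on E[61], so e_{61}(57*P + 16*Q, 15*P + 53*Q) = e_{61}(P,Q)^(57*53-16*15).
det(M) mod 61 = 36; its inverse in (Z/61)^* is 39 (check: 36*39 mod 61 = 1).
Miller loop for e_{61} over F_{247972584941909^2}: bits of 61 = 111101; 5 double steps + 4 add steps, l/v at each.
f_P(D_Q)/f_Q(D_P) = 163835001991206 + 143156116068553*t.
Hence e(P,Q) = 143843242688782 + 104303838090004*t in F_{247972584941909^2}^*.

143843242688782 + 104303838090004*t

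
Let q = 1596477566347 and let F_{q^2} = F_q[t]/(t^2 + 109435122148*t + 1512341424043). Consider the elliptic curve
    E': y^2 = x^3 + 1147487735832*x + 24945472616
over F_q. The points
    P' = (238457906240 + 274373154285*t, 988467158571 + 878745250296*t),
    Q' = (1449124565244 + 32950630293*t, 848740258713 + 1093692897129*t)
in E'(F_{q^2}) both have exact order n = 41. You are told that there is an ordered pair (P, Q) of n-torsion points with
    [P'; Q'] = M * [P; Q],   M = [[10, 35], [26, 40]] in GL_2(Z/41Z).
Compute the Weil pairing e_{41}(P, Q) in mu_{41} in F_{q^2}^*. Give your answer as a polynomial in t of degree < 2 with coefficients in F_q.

e_{41} is bilinear + alternating on E[41], so e_{41}(10*P + 35*Q, 26*P + 40*Q) = e_{41}(P,Q)^(10*40-35*26).
Hence e(P,Q) = e(P',Q')^{25} where 25 = 23^{-1} mod 41.
6-bit Miller (101001) on E'/F_{1596477566347} with a'=1147487735832, b'=24945472616: accumulate tangent/chord ratios at Q'+S and P'+S'.
Result: e(P',Q') = 340798488770 + 125315513552*t.
e_{41}(P,Q) = (340798488770 + 125315513552*t)^{25} = 1500323113511 + 1321997763268*t.

1500323113511 + 1321997763268*t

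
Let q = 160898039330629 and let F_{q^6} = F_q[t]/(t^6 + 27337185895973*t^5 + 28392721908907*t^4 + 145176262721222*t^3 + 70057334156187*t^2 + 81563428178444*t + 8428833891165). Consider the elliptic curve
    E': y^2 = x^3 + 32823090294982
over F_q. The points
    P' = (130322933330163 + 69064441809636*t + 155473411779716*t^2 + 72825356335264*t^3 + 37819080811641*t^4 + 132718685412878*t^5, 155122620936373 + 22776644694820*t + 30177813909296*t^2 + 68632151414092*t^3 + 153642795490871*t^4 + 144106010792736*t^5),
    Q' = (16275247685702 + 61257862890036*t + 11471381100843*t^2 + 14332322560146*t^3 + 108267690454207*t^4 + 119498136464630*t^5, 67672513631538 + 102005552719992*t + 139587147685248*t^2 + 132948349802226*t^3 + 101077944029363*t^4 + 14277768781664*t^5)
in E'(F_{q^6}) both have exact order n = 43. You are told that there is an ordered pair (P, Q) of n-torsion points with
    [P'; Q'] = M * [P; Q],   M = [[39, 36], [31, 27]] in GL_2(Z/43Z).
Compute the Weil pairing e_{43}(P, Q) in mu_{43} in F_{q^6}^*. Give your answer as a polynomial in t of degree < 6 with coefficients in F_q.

26075605774150 + 118568799060683*t + 140329251494974*t^2 + 123856671500337*t^3 + 134505176882829*t^4 + 34080758809348*t^5

e_{43}(aP+bQ,cP+dQ) = e_{43}(P,Q)^(ad-bc); with (a,b,c,d)=(39,36,31,27) this gives the det-43 law.
So e_{43}(P,Q) = e_{43}(P',Q')^{15}, since 23*15 = 1 mod 43.
Build f_{43,P'} and f_{43,Q'} via the 6-bit ladder of 43=101011_2; evaluate at shifted divisors; quotient in F_{160898039330629^6}.
e_{43}(P',Q') = 28661250245721 + 46018067253056*t + 25754241404940*t^2 + 38219691910837*t^3 + 73532010097787*t^4 + 96459592250618*t^5.
Raise to 15: e(P,Q) = 26075605774150 + 118568799060683*t + 140329251494974*t^2 + 123856671500337*t^3 + 134505176882829*t^4 + 34080758809348*t^5 in mu_{43}.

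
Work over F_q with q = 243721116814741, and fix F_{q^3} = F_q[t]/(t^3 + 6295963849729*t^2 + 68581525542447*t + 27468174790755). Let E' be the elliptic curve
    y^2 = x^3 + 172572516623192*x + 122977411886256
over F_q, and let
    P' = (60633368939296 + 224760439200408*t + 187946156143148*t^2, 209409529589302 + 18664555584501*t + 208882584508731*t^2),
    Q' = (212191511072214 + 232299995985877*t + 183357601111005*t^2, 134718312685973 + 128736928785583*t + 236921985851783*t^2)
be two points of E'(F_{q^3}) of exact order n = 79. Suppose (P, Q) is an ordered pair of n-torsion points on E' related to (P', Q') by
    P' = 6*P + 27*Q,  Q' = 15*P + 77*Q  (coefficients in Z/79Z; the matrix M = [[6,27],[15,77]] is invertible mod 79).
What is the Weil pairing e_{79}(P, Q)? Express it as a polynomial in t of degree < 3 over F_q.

95843701729620 + 66449960873794*t + 212479180060379*t^2

Alternating bilinearity on E[79] (values in mu_{79} in F_{243721116814741^3}) gives e(P',Q') = e(P,Q)^det(M).
So e_{79}(P,Q) = e_{79}(P',Q')^{61}, since 57*61 = 1 mod 79.
Run Miller on y^2=x^3+172572516623192*x+122977411886256 over F_{243721116814741}: ladder 1001111 (7 bits); e = f_P(D_Q)/f_Q(D_P).
Result: e(P',Q') = 67506413166653 + 73299018437189*t + 182121640319069*t^2.
(67506413166653 + 73299018437189*t + 182121640319069*t^2)^{61} mod (243721116814741,f) = 95843701729620 + 66449960873794*t + 212479180060379*t^2.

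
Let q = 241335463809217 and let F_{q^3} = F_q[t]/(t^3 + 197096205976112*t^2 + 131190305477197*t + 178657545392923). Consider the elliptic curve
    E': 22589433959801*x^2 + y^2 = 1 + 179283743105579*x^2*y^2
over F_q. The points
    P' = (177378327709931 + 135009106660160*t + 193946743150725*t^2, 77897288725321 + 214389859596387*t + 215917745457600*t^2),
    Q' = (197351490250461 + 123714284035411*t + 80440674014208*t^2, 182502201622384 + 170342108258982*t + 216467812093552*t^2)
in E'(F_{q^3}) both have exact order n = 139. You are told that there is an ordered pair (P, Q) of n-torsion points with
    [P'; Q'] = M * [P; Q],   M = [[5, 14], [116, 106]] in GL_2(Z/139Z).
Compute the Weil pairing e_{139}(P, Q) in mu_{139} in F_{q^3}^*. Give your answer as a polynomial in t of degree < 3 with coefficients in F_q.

Alternating bilinearity on E[139] (values in mu_{139} in F_{241335463809217^3}) gives e(P',Q') = e(P,Q)^det(M).
Inverting 18 mod 139: 85. Thus e_{139}(P,Q) = e(P',Q')^{85}.
Edwards->Montgomery: u=(1+y)/(1-y), v=u/x -> 25419876111068v^2=u^3+183848149117723u^2+u; then x_W=81494154618164u+114090684113969: y^2=x^3+135407101182264*x+33170445514572.
n = 139 = (10001011)_2 (8 bits, wt 4); accumulate f_{139,P'}(Q'+S)/f_{139,P'}(S) along the 7-step ladder.
Miller gives e_{139}(P',Q') = 107584659063591 + 84615338452673*t + 175315617925798*t^2 in F_{241335463809217^3}.
e_{139}(P,Q) = (107584659063591 + 84615338452673*t + 175315617925798*t^2)^{85} = 180307191116501 + 82016195827186*t + 223538534161039*t^2.

180307191116501 + 82016195827186*t + 223538534161039*t^2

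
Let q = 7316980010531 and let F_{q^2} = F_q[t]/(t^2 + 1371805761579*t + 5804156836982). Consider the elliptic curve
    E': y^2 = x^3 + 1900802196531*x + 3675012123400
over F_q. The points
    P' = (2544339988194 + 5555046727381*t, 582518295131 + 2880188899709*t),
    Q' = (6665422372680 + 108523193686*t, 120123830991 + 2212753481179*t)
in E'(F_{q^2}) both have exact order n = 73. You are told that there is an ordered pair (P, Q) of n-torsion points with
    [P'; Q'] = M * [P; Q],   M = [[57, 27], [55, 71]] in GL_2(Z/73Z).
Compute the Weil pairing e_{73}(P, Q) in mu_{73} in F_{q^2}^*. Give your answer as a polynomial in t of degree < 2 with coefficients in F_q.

Since e_{73}(P,P)=e_{73}(Q,Q)=1 and e_{73}(Q,P)=e_{73}(P,Q)^{-1}, expanding e_{73}(57*P + 27*Q,55*P + 71*Q) leaves e(P,Q)^det(M).
So e_{73}(P,Q) = e_{73}(P',Q')^{21}, since 7*21 = 1 mod 73.
7-bit Miller (1001001) on E'/F_{7316980010531} with a'=1900802196531, b'=3675012123400: accumulate tangent/chord ratios at Q'+S and P'+S'.
f_P(D_Q)/f_Q(D_P) = 3496985827069 + 1334758063935*t.
Raise to 21: e(P,Q) = 2248259303808 + 317363659434*t in mu_{73}.

2248259303808 + 317363659434*t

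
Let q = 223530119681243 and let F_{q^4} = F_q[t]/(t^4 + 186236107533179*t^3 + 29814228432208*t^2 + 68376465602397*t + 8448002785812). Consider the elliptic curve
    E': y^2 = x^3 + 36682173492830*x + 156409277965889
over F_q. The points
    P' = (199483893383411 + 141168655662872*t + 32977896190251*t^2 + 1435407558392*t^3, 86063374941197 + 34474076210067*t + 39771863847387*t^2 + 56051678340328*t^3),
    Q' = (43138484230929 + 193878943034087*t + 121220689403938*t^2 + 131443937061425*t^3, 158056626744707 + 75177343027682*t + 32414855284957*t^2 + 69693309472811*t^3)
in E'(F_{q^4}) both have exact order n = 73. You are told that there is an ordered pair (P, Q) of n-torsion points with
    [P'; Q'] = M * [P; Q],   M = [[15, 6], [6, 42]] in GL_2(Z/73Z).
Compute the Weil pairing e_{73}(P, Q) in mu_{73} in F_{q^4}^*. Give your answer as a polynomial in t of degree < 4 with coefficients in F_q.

136138560968617 + 159285110770139*t + 10074780333178*t^2 + 3378482199174*t^3

Since e_{73}(P,P)=e_{73}(Q,Q)=1 and e_{73}(Q,P)=e_{73}(P,Q)^{-1}, expanding e_{73}(15*P + 6*Q,6*P + 42*Q) leaves e(P,Q)^det(M).
15*42 - 6*6 = 594; reduced mod 73: det = 10, inverse 22.
Double-and-add over 1001001: 7-1 doublings, 3-1 additions; each step l_{T,T}/v_{2T} or l_{T,P'}/v at Q'+S for random S.
Miller gives e_{73}(P',Q') = 62839578333243 + 195991347560064*t + 120640075306690*t^2 + 145764739245692*t^3 in F_{223530119681243^4}.
Finally e_{73}(P,Q) = 136138560968617 + 159285110770139*t + 10074780333178*t^2 + 3378482199174*t^3.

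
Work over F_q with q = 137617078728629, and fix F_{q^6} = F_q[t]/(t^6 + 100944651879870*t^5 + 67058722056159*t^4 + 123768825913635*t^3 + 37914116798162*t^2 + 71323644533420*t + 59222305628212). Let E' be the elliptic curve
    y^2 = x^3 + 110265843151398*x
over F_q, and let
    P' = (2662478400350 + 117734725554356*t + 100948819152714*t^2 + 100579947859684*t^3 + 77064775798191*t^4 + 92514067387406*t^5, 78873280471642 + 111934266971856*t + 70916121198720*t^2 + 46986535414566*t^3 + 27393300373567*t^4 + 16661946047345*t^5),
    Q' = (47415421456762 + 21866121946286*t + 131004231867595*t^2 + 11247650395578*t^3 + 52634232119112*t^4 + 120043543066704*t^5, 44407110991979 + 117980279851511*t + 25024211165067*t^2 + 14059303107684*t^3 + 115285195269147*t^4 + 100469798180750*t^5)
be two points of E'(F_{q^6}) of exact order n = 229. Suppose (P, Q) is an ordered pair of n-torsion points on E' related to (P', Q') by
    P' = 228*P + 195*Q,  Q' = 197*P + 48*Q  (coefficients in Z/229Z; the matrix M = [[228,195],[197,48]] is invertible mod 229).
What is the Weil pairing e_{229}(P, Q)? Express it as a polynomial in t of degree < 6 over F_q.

Since e_{229}(P,P)=e_{229}(Q,Q)=1 and e_{229}(Q,P)=e_{229}(P,Q)^{-1}, expanding e_{229}(228*P + 195*Q,197*P + 48*Q) leaves e(P,Q)^det(M).
Inverting 9 mod 229: 51. Thus e_{229}(P,Q) = e(P',Q')^{51}.
n = 229 = (11100101)_2 (8 bits, wt 5); accumulate f_{229,P'}(Q'+S)/f_{229,P'}(S) along the 7-step ladder.
e_{229}(P',Q') = 98581606196970 + 89502991624307*t + 27819900889391*t^2 + 65424807403254*t^3 + 45634884032142*t^4 + 16146905201795*t^5.
Hence e(P,Q) = 70308245387984 + 121370791532962*t + 3988853695715*t^2 + 130397538454709*t^3 + 93317708429272*t^4 + 4621503655305*t^5 in F_{137617078728629^6}^*.

70308245387984 + 121370791532962*t + 3988853695715*t^2 + 130397538454709*t^3 + 93317708429272*t^4 + 4621503655305*t^5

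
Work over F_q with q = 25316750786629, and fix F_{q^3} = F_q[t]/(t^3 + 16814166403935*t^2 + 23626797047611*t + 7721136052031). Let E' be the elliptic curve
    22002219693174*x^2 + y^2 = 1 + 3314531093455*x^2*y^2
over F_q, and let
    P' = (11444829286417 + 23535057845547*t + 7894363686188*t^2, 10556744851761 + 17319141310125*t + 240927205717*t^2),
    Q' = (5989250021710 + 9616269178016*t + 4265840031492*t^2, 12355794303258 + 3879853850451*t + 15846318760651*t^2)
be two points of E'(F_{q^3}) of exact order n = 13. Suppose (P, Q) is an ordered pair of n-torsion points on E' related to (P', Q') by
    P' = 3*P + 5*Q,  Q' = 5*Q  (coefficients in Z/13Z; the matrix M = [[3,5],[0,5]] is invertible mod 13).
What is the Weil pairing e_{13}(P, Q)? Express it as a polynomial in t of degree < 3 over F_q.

1036295692995 + 8872911196178*t + 9567068159072*t^2

Under M = [[3,5],[0,5]] in GL_2(Z/13), e_{13}(P',Q') = e_{13}(P,Q)^(3*5-5*0 mod 13).
3*5 - 5*0 = 15; reduced mod 13: det = 2, inverse 7.
Map (x,y)_Ed via u=(1+y)/(1-y), v=(1+y)/((1-y)x) to Montgomery A=0,B=10202551017781; then to (a',b')=(9052393766619,0).
Double-and-add over 1101: 4-1 doublings, 3-1 additions; each step l_{T,T}/v_{2T} or l_{T,P'}/v at Q'+S for random S.
Miller gives e_{13}(P',Q') = 8575037243740 + 10255841290893*t + 19511626759599*t^2 in F_{25316750786629^3}.
Finally e_{13}(P,Q) = 1036295692995 + 8872911196178*t + 9567068159072*t^2.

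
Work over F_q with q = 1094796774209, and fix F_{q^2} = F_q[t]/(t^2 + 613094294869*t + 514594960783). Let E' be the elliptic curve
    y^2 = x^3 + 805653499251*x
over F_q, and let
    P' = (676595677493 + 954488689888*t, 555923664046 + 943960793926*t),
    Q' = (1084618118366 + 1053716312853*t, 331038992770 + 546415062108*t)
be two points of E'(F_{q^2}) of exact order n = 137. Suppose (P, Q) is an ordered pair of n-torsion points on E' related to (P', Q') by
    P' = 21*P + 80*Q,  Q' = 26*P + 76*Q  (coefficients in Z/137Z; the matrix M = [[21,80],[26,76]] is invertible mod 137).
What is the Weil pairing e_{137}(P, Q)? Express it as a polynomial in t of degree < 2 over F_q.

e_{137}(aP+bQ,cP+dQ) = e_{137}(P,Q)^(ad-bc); with (a,b,c,d)=(21,80,26,76) this gives the det-137 law.
det M = 21*76 - 80*26 = -484 = 64 (mod 137); 64^{-1} = 15 (mod 137).
8-bit Miller (10001001) on E'/F_{1094796774209} with a'=805653499251, b'=0: accumulate tangent/chord ratios at Q'+S and P'+S'.
f_P(D_Q)/f_Q(D_P) = 1080603021903 + 523339836159*t.
Raise to 15: e(P,Q) = 145964358458 + 888194732629*t in mu_{137}.

145964358458 + 888194732629*t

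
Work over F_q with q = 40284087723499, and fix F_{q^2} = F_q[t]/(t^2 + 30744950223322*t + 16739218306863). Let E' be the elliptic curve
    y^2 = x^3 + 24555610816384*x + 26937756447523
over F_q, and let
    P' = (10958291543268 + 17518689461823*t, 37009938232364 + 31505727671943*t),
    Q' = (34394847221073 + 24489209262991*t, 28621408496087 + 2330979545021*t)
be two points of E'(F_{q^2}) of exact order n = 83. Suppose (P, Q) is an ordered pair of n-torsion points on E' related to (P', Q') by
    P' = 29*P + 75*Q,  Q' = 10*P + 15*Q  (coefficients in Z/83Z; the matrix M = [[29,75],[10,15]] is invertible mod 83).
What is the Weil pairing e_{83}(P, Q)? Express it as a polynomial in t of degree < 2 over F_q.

12438697905109 + 11449927349684*t

e_{83} is bilinear + alternating on E[83], so e_{83}(29*P + 75*Q, 10*P + 15*Q) = e_{83}(P,Q)^(29*15-75*10).
det M = 29*15 - 75*10 = -315 = 17 (mod 83); 17^{-1} = 44 (mod 83).
Double-and-add over 1010011: 7-1 doublings, 4-1 additions; each step l_{T,T}/v_{2T} or l_{T,P'}/v at Q'+S for random S.
e_{83}(P',Q') = 27560081133287 + 19158201794042*t.
(27560081133287 + 19158201794042*t)^{44} mod (40284087723499,f) = 12438697905109 + 11449927349684*t.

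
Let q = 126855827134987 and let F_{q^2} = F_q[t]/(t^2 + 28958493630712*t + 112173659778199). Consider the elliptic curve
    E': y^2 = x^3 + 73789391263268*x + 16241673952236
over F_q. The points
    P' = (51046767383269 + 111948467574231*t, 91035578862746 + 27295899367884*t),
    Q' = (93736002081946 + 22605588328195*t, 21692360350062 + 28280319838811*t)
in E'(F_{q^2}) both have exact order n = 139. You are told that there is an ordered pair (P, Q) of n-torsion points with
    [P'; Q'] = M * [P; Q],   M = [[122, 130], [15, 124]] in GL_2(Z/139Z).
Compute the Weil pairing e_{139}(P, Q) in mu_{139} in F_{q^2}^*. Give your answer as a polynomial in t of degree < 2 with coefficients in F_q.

64795930850639 + 72687948601896*t

e_{139}(aP+bQ,cP+dQ) = e_{139}(P,Q)^(ad-bc); with (a,b,c,d)=(122,130,15,124) this gives the det-139 law.
So e_{139}(P,Q) = e_{139}(P',Q')^{36}, since 112*36 = 1 mod 139.
Miller loop for e_{139} over F_{126855827134987^2}: bits of 139 = 10001011; 7 double steps + 3 add steps, l/v at each.
The quotient is 92588240386841 + 78149416879777*t.
Raise to 36: e(P,Q) = 64795930850639 + 72687948601896*t in mu_{139}.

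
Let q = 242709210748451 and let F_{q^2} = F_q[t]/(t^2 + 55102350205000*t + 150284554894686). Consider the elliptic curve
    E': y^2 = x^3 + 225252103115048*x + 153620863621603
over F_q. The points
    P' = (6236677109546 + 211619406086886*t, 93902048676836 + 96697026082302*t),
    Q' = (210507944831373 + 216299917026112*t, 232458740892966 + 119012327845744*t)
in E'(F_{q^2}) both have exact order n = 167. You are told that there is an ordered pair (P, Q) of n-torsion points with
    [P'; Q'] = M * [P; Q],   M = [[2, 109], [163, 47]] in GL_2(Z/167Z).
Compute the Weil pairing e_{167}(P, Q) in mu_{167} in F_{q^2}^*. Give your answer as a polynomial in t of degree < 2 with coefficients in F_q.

169820557670553 + 55939860040860*t

The 167-Weil pairing on E[167] over F_{242709210748451} is alternating-bilinear: e_{167}(P',Q') = e_{167}(P,Q)^det(M).
det M = 2*47 - 109*163 = -17673 = 29 (mod 167); 29^{-1} = 144 (mod 167).
Run Miller on y^2=x^3+225252103115048*x+153620863621603 over F_{242709210748451}: ladder 10100111 (8 bits); e = f_P(D_Q)/f_Q(D_P).
Result: e(P',Q') = 61911339790520 + 187245497986937*t.
(61911339790520 + 187245497986937*t)^{144} mod (242709210748451,f) = 169820557670553 + 55939860040860*t.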